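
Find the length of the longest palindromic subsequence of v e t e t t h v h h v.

5

One longest palindromic subsequence is vhhhv (positions 1,7,9,10,11); it reads the same forward and backward, and the interval DP gives dp[1][11] = 5.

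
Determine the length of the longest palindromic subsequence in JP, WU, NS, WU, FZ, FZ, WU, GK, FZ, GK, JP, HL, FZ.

Using dp[i][j] = 2 + dp[i+1][j−1] if the ends match, else max(dp[i+1][j], dp[i][j−1]):
dp[1][13] = 6. A witness is JP WU FZ FZ WU JP at positions 1,4,5,6,7,11.

6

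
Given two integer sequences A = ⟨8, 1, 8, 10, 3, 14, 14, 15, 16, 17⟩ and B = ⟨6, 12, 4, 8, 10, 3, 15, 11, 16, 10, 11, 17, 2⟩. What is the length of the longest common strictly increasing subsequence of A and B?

5

For each value that appears in both, track the longest common increasing run ending there.
The best achievable length is 5; one witness is 8, 10, 15, 16, 17 (A-positions 1,4,8,9,10, B-positions 4,5,7,9,12).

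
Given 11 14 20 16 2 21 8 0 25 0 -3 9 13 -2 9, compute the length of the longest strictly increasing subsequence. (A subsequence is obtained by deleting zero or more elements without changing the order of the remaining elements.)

One longest increasing subsequence is 11, 14, 20, 21, 25 (positions 1,2,3,6,9), of length 5; no longer one exists.

5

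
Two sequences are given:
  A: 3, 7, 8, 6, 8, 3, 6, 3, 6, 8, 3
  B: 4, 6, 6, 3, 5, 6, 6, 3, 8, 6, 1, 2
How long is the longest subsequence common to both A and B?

Backtracking the LCS table gives one alignment: 3 (A1,B4) → 6 (A4,B6) → 6 (A7,B7) → 3 (A8,B8) → 6 (A9,B10).
So the longest common subsequence has length 5.

5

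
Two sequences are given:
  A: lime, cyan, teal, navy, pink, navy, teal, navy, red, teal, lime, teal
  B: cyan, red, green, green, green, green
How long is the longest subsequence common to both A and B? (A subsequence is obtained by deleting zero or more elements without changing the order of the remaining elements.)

Backtracking the LCS table gives one alignment: cyan (A2,B1) → red (A9,B2).
So the longest common subsequence has length 2.

2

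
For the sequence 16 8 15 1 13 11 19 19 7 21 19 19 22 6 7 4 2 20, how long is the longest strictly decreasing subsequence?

Scanning left to right, the best length ending at each element is: 16→1, 8→2, 15→2, 1→3, 13→3, 11→4, 19→1, 19→1, 7→5, 21→1, 19→2, 19→2, 22→1, 6→6, 7→5, 4→7, 2→8, 20→2.
So the longest decreasing subsequence has length 8, e.g. 16, 15, 13, 11, 7, 6, 4, 2.

8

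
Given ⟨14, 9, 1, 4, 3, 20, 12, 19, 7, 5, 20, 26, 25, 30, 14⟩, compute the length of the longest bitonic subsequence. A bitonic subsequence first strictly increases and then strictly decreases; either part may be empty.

One longest bitonic subsequence is 1, 4, 12, 19, 20, 26, 25, 14 (positions 3,4,7,8,11,12,13,15): it rises to 26 then falls. Length 8 is optimal.

8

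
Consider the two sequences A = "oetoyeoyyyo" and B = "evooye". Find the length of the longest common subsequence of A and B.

4

A longest common subsequence is ooye (length 4); the LCS DP confirms no longer common subsequence exists.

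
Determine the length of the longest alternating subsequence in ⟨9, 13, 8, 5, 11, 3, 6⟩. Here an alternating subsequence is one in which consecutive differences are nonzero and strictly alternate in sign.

A longest alternating subsequence is 9, 13, 8, 11, 3, 6 (positions 1,2,3,5,6,7); its 5 consecutive differences strictly alternate in sign, and length 6 is optimal.

6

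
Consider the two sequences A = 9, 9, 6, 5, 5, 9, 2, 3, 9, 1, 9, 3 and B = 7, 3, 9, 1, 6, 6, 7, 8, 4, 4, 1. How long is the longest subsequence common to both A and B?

Backtracking the LCS table gives one alignment: 9 (A1,B3) → 6 (A3,B6) → 1 (A10,B11).
So the longest common subsequence has length 3.

3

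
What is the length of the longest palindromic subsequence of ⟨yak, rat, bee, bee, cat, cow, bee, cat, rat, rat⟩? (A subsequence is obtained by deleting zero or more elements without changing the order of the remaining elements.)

5

Using dp[i][j] = 2 + dp[i+1][j−1] if the ends match, else max(dp[i+1][j], dp[i][j−1]):
dp[1][10] = 5. A witness is rat cat bee cat rat at positions 2,5,7,8,10.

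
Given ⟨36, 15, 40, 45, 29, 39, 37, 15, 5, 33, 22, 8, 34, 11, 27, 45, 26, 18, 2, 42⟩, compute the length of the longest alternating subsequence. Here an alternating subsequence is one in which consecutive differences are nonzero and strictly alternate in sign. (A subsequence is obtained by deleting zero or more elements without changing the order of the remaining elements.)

Track the best alternating length ending on an up-step vs a down-step at each position: up/down = 1/1, 1/2, 3/1, 3/1, 3/4, 5/4, 5/6, 1/6, 1/6, 7/6, 7/8, 7/8, 9/6, 9/10, 11/10, 11/1, 11/12, 11/12, 1/12, 13/12.
The maximum over both is 13; one such subsequence is 36, 15, 40, 29, 39, 15, 33, 22, 34, 11, 27, 26, 42.

13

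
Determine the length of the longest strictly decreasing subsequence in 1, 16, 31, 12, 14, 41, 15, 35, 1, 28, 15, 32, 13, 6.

Let dp[i] be the longest decreasing subsequence ending at position i. Then dp = [1, 1, 1, 2, 2, 1, 2, 2, 3, 3, 4, 3, 5, 6].
The maximum is 6; one witness is 41, 35, 28, 15, 13, 6 at positions 6,8,10,11,13,14.

6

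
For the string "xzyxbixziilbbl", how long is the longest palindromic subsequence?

5

Using dp[i][j] = 2 + dp[i+1][j−1] if the ends match, else max(dp[i+1][j], dp[i][j−1]):
dp[1][14] = 5. A witness is biiib at positions 5,6,9,10,13.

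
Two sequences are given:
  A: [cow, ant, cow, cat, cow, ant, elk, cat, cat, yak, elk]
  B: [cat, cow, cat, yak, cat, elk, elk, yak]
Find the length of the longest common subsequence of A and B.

Backtracking the LCS table gives one alignment: cat (A4,B1) → cow (A5,B2) → cat (A8,B3) → cat (A9,B5) → yak (A10,B8).
So the longest common subsequence has length 5.

5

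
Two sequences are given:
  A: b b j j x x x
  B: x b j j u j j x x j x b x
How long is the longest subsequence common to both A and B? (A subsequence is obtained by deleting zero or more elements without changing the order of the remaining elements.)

6

A longest common subsequence is bjjxxx (length 6); the LCS DP confirms no longer common subsequence exists.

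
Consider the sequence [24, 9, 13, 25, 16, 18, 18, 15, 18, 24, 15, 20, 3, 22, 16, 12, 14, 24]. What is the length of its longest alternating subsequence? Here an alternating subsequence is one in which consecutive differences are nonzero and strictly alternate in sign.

13

A longest alternating subsequence is 24, 9, 25, 16, 18, 15, 18, 15, 20, 3, 22, 12, 14 (positions 1,2,4,5,6,8,9,11,12,13,14,16,17); its 12 consecutive differences strictly alternate in sign, and length 13 is optimal.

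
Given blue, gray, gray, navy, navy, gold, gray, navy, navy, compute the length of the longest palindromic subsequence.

5

One longest palindromic subsequence is navy navy gray navy navy (positions 4,5,7,8,9); it reads the same forward and backward, and the interval DP gives dp[1][9] = 5.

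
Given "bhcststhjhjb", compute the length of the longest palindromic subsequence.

7

One longest palindromic subsequence is bhtsthb (positions 1,2,5,6,7,10,12); it reads the same forward and backward, and the interval DP gives dp[1][12] = 7.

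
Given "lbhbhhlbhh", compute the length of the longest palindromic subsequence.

Using dp[i][j] = 2 + dp[i+1][j−1] if the ends match, else max(dp[i+1][j], dp[i][j−1]):
dp[1][10] = 6. A witness is hbhhbh at positions 3,4,5,6,8,10.

6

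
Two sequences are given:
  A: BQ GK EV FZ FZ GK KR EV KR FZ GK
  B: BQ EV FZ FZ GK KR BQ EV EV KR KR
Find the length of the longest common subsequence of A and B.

A longest common subsequence is BQ, EV, FZ, FZ, GK, KR, EV, KR (length 8); the LCS DP confirms no longer common subsequence exists.

8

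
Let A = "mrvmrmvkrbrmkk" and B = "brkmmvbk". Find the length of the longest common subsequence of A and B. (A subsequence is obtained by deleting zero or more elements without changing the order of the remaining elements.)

Backtracking the LCS table gives one alignment: r (A2,B2) → m (A4,B4) → m (A6,B5) → v (A7,B6) → b (A10,B7) → k (A14,B8).
So the longest common subsequence has length 6.

6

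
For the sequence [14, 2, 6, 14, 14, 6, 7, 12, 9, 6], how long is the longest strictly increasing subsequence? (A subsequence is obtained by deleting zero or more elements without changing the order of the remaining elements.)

Scanning left to right, the best length ending at each element is: 14→1, 2→1, 6→2, 14→3, 14→3, 6→2, 7→3, 12→4, 9→4, 6→2.
So the longest increasing subsequence has length 4, e.g. 2, 6, 7, 12.

4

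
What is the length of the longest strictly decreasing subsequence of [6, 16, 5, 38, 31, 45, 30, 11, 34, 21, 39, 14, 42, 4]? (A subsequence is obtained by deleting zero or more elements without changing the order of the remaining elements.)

6

One longest decreasing subsequence is 38, 31, 30, 21, 14, 4 (positions 4,5,7,10,12,14), of length 6; no longer one exists.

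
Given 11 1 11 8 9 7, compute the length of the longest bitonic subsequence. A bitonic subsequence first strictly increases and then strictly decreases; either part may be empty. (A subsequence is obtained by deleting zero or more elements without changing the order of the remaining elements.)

4

Let inc[i] be the LIS ending at i and dec[i] the longest strictly decreasing subsequence starting at i. inc = [1, 1, 2, 2, 3, 2], dec = [3, 1, 3, 2, 2, 1].
max_i inc[i]+dec[i]−1 = 4, with one witness 1, 11, 9, 7.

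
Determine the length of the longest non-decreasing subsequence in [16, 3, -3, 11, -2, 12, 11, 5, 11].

4

One longest non-decreasing subsequence is 3, 11, 11, 11 (positions 2,4,7,9), of length 4; no longer one exists.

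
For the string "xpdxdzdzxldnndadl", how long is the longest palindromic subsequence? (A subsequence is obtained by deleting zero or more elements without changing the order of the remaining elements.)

One longest palindromic subsequence is dddlddd (positions 3,5,7,10,11,14,16); it reads the same forward and backward, and the interval DP gives dp[1][17] = 7.

7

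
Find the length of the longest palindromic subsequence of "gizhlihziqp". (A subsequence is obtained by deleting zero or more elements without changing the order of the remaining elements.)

7

One longest palindromic subsequence is izhihzi (positions 2,3,4,6,7,8,9); it reads the same forward and backward, and the interval DP gives dp[1][11] = 7.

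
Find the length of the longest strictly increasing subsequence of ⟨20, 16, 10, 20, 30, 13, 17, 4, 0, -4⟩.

Scanning left to right, the best length ending at each element is: 20→1, 16→1, 10→1, 20→2, 30→3, 13→2, 17→3, 4→1, 0→1, -4→1.
So the longest increasing subsequence has length 3, e.g. 16, 20, 30.

3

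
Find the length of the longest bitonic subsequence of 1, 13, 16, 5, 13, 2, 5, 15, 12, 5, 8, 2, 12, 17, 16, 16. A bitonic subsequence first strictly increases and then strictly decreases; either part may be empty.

Let inc[i] be the LIS ending at i and dec[i] the longest strictly decreasing subsequence starting at i. inc = [1, 2, 3, 2, 3, 2, 3, 4, 4, 3, 4, 2, 5, 6, 6, 6], dec = [1, 4, 5, 2, 4, 1, 2, 4, 3, 2, 2, 1, 1, 2, 1, 1].
max_i inc[i]+dec[i]−1 = 7, with one witness 1, 13, 16, 15, 12, 8, 2.

7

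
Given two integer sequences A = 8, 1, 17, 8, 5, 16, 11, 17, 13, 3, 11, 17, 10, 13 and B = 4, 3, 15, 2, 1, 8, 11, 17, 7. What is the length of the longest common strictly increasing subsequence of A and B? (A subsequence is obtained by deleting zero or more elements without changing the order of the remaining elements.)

For each value that appears in both, track the longest common increasing run ending there.
The best achievable length is 4; one witness is 1, 8, 11, 17 (A-positions 2,4,7,8, B-positions 5,6,7,8).

4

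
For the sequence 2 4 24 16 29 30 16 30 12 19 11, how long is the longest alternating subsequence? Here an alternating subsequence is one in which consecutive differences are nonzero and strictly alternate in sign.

Track the best alternating length ending on an up-step vs a down-step at each position: up/down = 1/1, 2/1, 2/1, 2/3, 4/1, 4/1, 2/5, 6/1, 2/7, 8/7, 2/9.
The maximum over both is 9; one such subsequence is 2, 24, 16, 29, 16, 30, 12, 19, 11.

9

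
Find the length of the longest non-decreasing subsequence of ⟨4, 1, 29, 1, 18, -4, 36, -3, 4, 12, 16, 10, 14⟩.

Let dp[i] be the longest non-decreasing subsequence ending at position i. Then dp = [1, 1, 2, 2, 3, 1, 4, 2, 3, 4, 5, 4, 5].
The maximum is 5; one witness is 1, 1, 4, 12, 16 at positions 2,4,9,10,11.

5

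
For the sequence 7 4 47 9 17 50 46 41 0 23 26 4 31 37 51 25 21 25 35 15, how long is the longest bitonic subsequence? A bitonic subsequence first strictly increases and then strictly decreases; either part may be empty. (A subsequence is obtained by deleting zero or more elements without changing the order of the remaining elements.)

One longest bitonic subsequence is 7, 9, 17, 23, 26, 31, 37, 51, 25, 21, 15 (positions 1,4,5,10,11,13,14,15,16,17,20): it rises to 51 then falls. Length 11 is optimal.

11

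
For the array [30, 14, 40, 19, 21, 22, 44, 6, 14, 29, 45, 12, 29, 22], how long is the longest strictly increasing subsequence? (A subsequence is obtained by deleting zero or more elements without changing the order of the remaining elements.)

6

One longest increasing subsequence is 14, 19, 21, 22, 44, 45 (positions 2,4,5,6,7,11), of length 6; no longer one exists.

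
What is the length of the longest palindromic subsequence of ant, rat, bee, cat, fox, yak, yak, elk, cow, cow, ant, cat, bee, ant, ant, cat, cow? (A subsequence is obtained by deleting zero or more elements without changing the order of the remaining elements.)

8

One longest palindromic subsequence is ant bee cat cow cow cat bee ant (positions 1,3,4,9,10,12,13,15); it reads the same forward and backward, and the interval DP gives dp[1][17] = 8.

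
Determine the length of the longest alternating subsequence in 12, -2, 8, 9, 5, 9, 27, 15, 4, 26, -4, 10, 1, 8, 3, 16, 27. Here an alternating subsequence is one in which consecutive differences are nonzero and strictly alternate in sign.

A longest alternating subsequence is 12, -2, 8, 5, 27, 15, 26, -4, 10, 1, 8, 3, 16 (positions 1,2,3,5,7,8,10,11,12,13,14,15,16); its 12 consecutive differences strictly alternate in sign, and length 13 is optimal.

13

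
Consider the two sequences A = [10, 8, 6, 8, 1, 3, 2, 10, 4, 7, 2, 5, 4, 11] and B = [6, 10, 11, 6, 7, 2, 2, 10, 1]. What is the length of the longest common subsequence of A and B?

Backtracking the LCS table gives one alignment: 10 (A1,B2) → 6 (A3,B4) → 2 (A7,B7) → 10 (A8,B8).
So the longest common subsequence has length 4.

4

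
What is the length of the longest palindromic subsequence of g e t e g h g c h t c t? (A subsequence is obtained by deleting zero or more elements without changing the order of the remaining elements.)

Using dp[i][j] = 2 + dp[i+1][j−1] if the ends match, else max(dp[i+1][j], dp[i][j−1]):
dp[1][12] = 5. A witness is tctct at positions 3,8,10,11,12.

5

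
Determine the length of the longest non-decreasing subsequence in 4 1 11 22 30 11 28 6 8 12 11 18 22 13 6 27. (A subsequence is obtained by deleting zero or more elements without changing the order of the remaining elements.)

7

Scanning left to right, the best length ending at each element is: 4→1, 1→1, 11→2, 22→3, 30→4, 11→3, 28→4, 6→2, 8→3, 12→4, 11→4, 18→5, 22→6, 13→5, 6→3, 27→7.
So the longest non-decreasing subsequence has length 7, e.g. 4, 11, 11, 12, 18, 22, 27.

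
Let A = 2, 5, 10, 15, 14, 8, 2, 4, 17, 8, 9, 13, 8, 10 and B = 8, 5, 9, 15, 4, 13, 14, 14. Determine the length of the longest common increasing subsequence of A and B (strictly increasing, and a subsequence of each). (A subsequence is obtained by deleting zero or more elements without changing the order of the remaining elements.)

A longest common strictly increasing subsequence is 8, 9, 13 (length 3); it appears in order in both A and B, and no longer such subsequence exists.

3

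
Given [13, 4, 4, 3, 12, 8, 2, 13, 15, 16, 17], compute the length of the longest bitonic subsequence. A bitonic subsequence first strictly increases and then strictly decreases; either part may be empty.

6

One longest bitonic subsequence is 4, 12, 13, 15, 16, 17 (positions 2,5,8,9,10,11): it rises to 17 then falls. Length 6 is optimal.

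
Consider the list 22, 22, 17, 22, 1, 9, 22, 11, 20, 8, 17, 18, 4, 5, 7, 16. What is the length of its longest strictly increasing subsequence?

One longest increasing subsequence is 1, 9, 11, 17, 18 (positions 5,6,8,11,12), of length 5; no longer one exists.

5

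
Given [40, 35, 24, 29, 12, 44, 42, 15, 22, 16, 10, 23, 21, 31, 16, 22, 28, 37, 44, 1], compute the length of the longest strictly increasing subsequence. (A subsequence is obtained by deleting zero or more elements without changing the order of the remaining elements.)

One longest increasing subsequence is 12, 15, 16, 21, 22, 28, 37, 44 (positions 5,8,10,13,16,17,18,19), of length 8; no longer one exists.

8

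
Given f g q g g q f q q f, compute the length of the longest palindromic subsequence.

7

One longest palindromic subsequence is fqqfqqf (positions 1,3,6,7,8,9,10); it reads the same forward and backward, and the interval DP gives dp[1][10] = 7.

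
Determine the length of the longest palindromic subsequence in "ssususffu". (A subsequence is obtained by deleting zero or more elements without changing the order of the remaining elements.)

Using dp[i][j] = 2 + dp[i+1][j−1] if the ends match, else max(dp[i+1][j], dp[i][j−1]):
dp[1][9] = 5. A witness is ususu at positions 3,4,5,6,9.

5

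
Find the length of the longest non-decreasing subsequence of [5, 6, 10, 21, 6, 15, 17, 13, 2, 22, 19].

Scanning left to right, the best length ending at each element is: 5→1, 6→2, 10→3, 21→4, 6→3, 15→4, 17→5, 13→4, 2→1, 22→6, 19→6.
So the longest non-decreasing subsequence has length 6, e.g. 5, 6, 10, 15, 17, 22.

6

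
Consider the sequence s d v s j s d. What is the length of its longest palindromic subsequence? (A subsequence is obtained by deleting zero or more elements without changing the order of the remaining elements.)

Using dp[i][j] = 2 + dp[i+1][j−1] if the ends match, else max(dp[i+1][j], dp[i][j−1]):
dp[1][7] = 5. A witness is dsjsd at positions 2,4,5,6,7.

5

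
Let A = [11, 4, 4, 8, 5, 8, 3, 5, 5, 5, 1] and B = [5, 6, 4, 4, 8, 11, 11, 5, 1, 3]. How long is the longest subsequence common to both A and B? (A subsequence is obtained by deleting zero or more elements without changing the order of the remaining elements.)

A longest common subsequence is 4, 4, 8, 5, 3 (length 5); the LCS DP confirms no longer common subsequence exists.

5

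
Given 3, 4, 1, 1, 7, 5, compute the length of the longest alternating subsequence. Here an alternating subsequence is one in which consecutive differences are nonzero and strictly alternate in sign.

Track the best alternating length ending on an up-step vs a down-step at each position: up/down = 1/1, 2/1, 1/3, 1/3, 4/1, 4/5.
The maximum over both is 5; one such subsequence is 3, 4, 1, 7, 5.

5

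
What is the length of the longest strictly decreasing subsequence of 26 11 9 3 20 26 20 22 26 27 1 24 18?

5

One longest decreasing subsequence is 26, 11, 9, 3, 1 (positions 1,2,3,4,11), of length 5; no longer one exists.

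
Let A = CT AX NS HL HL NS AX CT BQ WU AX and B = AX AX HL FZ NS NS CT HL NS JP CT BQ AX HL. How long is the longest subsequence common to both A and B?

7

A longest common subsequence is AX, NS, HL, NS, CT, BQ, AX (length 7); the LCS DP confirms no longer common subsequence exists.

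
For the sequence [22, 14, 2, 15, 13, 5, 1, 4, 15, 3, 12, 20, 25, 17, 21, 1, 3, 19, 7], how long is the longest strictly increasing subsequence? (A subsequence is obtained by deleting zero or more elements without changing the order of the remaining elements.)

Scanning left to right, the best length ending at each element is: 22→1, 14→1, 2→1, 15→2, 13→2, 5→2, 1→1, 4→2, 15→3, 3→2, 12→3, 20→4, 25→5, 17→4, 21→5, 1→1, 3→2, 19→5, 7→3.
So the longest increasing subsequence has length 5, e.g. 2, 13, 15, 20, 25.

5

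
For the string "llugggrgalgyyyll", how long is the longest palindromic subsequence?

Using dp[i][j] = 2 + dp[i+1][j−1] if the ends match, else max(dp[i+1][j], dp[i][j−1]):
dp[1][16] = 9. A witness is llggrggll at positions 1,2,5,6,7,8,11,15,16.

9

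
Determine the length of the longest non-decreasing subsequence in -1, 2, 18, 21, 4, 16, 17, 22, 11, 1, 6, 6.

6

One longest non-decreasing subsequence is -1, 2, 4, 16, 17, 22 (positions 1,2,5,6,7,8), of length 6; no longer one exists.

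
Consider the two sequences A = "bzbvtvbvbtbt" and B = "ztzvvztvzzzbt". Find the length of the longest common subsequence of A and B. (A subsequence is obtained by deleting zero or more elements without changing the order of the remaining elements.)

7

Backtracking the LCS table gives one alignment: z (A2,B1) → t (A5,B2) → v (A6,B4) → v (A8,B5) → t (A10,B7) → b (A11,B12) → t (A12,B13).
So the longest common subsequence has length 7.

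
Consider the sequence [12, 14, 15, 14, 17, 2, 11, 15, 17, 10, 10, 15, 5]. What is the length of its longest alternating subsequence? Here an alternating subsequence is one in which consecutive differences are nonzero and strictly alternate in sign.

A longest alternating subsequence is 12, 15, 14, 17, 2, 11, 10, 15, 5 (positions 1,3,4,5,6,7,10,12,13); its 8 consecutive differences strictly alternate in sign, and length 9 is optimal.

9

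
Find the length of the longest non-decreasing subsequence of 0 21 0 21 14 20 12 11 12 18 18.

6

One longest non-decreasing subsequence is 0, 0, 12, 12, 18, 18 (positions 1,3,7,9,10,11), of length 6; no longer one exists.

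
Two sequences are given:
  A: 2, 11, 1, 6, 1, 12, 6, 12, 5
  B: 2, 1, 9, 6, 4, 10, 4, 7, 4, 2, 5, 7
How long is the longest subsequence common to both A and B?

4

A longest common subsequence is 2, 1, 6, 5 (length 4); the LCS DP confirms no longer common subsequence exists.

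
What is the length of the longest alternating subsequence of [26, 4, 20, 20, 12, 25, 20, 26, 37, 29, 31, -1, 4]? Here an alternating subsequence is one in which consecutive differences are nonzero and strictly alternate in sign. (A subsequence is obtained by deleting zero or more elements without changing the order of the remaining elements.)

A longest alternating subsequence is 26, 4, 20, 12, 25, 20, 37, 29, 31, -1, 4 (positions 1,2,3,5,6,7,9,10,11,12,13); its 10 consecutive differences strictly alternate in sign, and length 11 is optimal.

11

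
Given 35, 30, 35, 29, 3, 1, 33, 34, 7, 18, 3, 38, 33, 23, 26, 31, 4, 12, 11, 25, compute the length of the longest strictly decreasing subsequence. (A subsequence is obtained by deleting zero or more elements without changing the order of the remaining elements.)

6

Let dp[i] be the longest decreasing subsequence ending at position i. Then dp = [1, 2, 1, 3, 4, 5, 2, 2, 4, 4, 5, 1, 3, 4, 4, 4, 5, 5, 6, 5].
The maximum is 6; one witness is 35, 30, 29, 18, 12, 11 at positions 1,2,4,10,18,19.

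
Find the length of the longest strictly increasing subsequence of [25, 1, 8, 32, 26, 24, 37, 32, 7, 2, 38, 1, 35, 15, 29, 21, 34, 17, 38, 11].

Let dp[i] be the longest increasing subsequence ending at position i. Then dp = [1, 1, 2, 3, 3, 3, 4, 4, 2, 2, 5, 1, 5, 3, 4, 4, 5, 4, 6, 3].
The maximum is 6; one witness is 1, 8, 26, 32, 35, 38 at positions 2,3,5,8,13,19.

6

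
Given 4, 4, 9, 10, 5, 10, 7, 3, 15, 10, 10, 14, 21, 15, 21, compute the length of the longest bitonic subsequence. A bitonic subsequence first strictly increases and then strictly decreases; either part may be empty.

One longest bitonic subsequence is 4, 5, 7, 10, 14, 21, 15 (positions 1,5,7,10,12,13,14): it rises to 21 then falls. Length 7 is optimal.

7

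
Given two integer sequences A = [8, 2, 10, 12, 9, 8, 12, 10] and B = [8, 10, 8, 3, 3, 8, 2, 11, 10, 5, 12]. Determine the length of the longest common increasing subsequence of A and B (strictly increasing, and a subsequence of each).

3

A longest common strictly increasing subsequence is 8, 10, 12 (length 3); it appears in order in both A and B, and no longer such subsequence exists.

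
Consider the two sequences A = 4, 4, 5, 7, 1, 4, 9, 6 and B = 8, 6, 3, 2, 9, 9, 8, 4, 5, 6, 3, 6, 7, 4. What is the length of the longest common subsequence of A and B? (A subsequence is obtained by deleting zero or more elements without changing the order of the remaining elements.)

Backtracking the LCS table gives one alignment: 4 (A2,B8) → 5 (A3,B9) → 7 (A4,B13) → 4 (A6,B14).
So the longest common subsequence has length 4.

4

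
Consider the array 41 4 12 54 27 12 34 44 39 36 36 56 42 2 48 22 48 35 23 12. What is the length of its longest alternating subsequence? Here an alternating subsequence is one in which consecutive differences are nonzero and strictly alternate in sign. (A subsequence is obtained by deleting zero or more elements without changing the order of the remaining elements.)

12

Track the best alternating length ending on an up-step vs a down-step at each position: up/down = 1/1, 1/2, 3/2, 3/1, 3/4, 3/4, 5/4, 5/4, 5/6, 5/6, 5/6, 7/1, 7/8, 1/8, 9/8, 9/10, 11/8, 11/12, 11/12, 9/12.
The maximum over both is 12; one such subsequence is 41, 4, 54, 27, 44, 39, 56, 42, 48, 22, 48, 35.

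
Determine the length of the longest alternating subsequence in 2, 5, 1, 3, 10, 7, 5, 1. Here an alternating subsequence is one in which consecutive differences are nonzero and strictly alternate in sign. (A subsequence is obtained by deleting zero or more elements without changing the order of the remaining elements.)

5

Track the best alternating length ending on an up-step vs a down-step at each position: up/down = 1/1, 2/1, 1/3, 4/3, 4/1, 4/5, 4/5, 1/5.
The maximum over both is 5; one such subsequence is 2, 5, 1, 10, 7.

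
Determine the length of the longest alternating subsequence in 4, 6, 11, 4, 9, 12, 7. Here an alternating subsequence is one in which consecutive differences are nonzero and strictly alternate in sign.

Track the best alternating length ending on an up-step vs a down-step at each position: up/down = 1/1, 2/1, 2/1, 1/3, 4/3, 4/1, 4/5.
The maximum over both is 5; one such subsequence is 4, 6, 4, 9, 7.

5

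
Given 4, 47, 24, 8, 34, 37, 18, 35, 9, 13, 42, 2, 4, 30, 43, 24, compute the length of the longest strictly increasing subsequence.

One longest increasing subsequence is 4, 24, 34, 37, 42, 43 (positions 1,3,5,6,11,15), of length 6; no longer one exists.

6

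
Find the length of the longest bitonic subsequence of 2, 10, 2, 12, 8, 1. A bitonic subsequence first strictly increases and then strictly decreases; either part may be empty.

One longest bitonic subsequence is 2, 10, 12, 8, 1 (positions 1,2,4,5,6): it rises to 12 then falls. Length 5 is optimal.

5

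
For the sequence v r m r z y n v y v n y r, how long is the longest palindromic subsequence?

9

One longest palindromic subsequence is rynvyvnyr (positions 2,6,7,8,9,10,11,12,13); it reads the same forward and backward, and the interval DP gives dp[1][13] = 9.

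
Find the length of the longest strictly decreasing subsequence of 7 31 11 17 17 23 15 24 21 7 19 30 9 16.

5

Scanning left to right, the best length ending at each element is: 7→1, 31→1, 11→2, 17→2, 17→2, 23→2, 15→3, 24→2, 21→3, 7→4, 19→4, 30→2, 9→5, 16→5.
So the longest decreasing subsequence has length 5, e.g. 31, 23, 21, 19, 9.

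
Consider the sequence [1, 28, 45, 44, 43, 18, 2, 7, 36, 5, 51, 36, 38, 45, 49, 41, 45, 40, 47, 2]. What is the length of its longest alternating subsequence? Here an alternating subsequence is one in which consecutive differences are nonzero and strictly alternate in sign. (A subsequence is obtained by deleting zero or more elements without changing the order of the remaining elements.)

Track the best alternating length ending on an up-step vs a down-step at each position: up/down = 1/1, 2/1, 2/1, 2/3, 2/3, 2/3, 2/3, 4/3, 4/3, 4/5, 6/1, 6/7, 8/7, 8/7, 8/7, 8/9, 10/9, 8/11, 12/9, 2/13.
The maximum over both is 13; one such subsequence is 1, 28, 2, 7, 5, 51, 36, 45, 41, 45, 40, 47, 2.

13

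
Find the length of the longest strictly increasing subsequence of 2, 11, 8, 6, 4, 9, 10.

4

Let dp[i] be the longest increasing subsequence ending at position i. Then dp = [1, 2, 2, 2, 2, 3, 4].
The maximum is 4; one witness is 2, 8, 9, 10 at positions 1,3,6,7.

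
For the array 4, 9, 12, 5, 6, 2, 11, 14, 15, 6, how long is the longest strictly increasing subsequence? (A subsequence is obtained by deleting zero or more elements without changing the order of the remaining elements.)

Let dp[i] be the longest increasing subsequence ending at position i. Then dp = [1, 2, 3, 2, 3, 1, 4, 5, 6, 3].
The maximum is 6; one witness is 4, 5, 6, 11, 14, 15 at positions 1,4,5,7,8,9.

6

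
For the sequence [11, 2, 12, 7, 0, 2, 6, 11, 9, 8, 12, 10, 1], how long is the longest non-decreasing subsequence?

Scanning left to right, the best length ending at each element is: 11→1, 2→1, 12→2, 7→2, 0→1, 2→2, 6→3, 11→4, 9→4, 8→4, 12→5, 10→5, 1→2.
So the longest non-decreasing subsequence has length 5, e.g. 2, 2, 6, 11, 12.

5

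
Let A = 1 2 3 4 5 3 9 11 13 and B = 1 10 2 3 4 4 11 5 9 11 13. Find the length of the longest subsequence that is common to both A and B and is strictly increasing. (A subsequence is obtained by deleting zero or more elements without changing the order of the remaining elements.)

For each value that appears in both, track the longest common increasing run ending there.
The best achievable length is 8; one witness is 1, 2, 3, 4, 5, 9, 11, 13 (A-positions 1,2,3,4,5,7,8,9, B-positions 1,3,4,5,8,9,10,11).

8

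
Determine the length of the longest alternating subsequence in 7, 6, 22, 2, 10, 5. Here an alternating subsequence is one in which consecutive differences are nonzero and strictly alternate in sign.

A longest alternating subsequence is 7, 6, 22, 2, 10, 5 (positions 1,2,3,4,5,6); its 5 consecutive differences strictly alternate in sign, and length 6 is optimal.

6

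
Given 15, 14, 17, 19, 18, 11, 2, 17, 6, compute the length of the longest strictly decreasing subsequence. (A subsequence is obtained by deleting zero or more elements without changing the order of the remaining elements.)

Scanning left to right, the best length ending at each element is: 15→1, 14→2, 17→1, 19→1, 18→2, 11→3, 2→4, 17→3, 6→4.
So the longest decreasing subsequence has length 4, e.g. 15, 14, 11, 2.

4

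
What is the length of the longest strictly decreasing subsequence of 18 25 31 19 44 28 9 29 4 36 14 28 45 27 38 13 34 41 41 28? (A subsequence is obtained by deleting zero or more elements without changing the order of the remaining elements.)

5

Let dp[i] be the longest decreasing subsequence ending at position i. Then dp = [1, 1, 1, 2, 1, 2, 3, 2, 4, 2, 3, 3, 1, 4, 2, 5, 3, 2, 2, 4].
The maximum is 5; one witness is 31, 29, 28, 27, 13 at positions 3,8,12,14,16.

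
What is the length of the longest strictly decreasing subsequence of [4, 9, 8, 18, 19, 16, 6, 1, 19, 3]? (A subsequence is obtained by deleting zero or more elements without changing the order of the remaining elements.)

One longest decreasing subsequence is 9, 8, 6, 1 (positions 2,3,7,8), of length 4; no longer one exists.

4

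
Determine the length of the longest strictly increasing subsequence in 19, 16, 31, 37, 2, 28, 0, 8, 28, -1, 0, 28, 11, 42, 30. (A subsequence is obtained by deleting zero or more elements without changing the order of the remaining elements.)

4

One longest increasing subsequence is 19, 31, 37, 42 (positions 1,3,4,14), of length 4; no longer one exists.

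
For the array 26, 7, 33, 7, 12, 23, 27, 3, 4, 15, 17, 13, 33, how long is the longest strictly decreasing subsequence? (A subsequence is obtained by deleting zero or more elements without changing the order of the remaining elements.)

Let dp[i] be the longest decreasing subsequence ending at position i. Then dp = [1, 2, 1, 2, 2, 2, 2, 3, 3, 3, 3, 4, 1].
The maximum is 4; one witness is 26, 23, 15, 13 at positions 1,6,10,12.

4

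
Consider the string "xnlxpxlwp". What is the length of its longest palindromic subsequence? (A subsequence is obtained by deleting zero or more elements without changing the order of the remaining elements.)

5

Using dp[i][j] = 2 + dp[i+1][j−1] if the ends match, else max(dp[i+1][j], dp[i][j−1]):
dp[1][9] = 5. A witness is lxpxl at positions 3,4,5,6,7.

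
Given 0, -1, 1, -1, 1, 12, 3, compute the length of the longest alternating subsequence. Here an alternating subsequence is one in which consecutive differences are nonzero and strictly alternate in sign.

6

Track the best alternating length ending on an up-step vs a down-step at each position: up/down = 1/1, 1/2, 3/1, 1/4, 5/1, 5/1, 5/6.
The maximum over both is 6; one such subsequence is 0, -1, 1, -1, 12, 3.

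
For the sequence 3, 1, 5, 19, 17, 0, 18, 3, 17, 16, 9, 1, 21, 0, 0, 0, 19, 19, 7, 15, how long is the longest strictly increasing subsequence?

Let dp[i] be the longest increasing subsequence ending at position i. Then dp = [1, 1, 2, 3, 3, 1, 4, 2, 3, 3, 3, 2, 5, 1, 1, 1, 5, 5, 3, 4].
The maximum is 5; one witness is 3, 5, 17, 18, 21 at positions 1,3,5,7,13.

5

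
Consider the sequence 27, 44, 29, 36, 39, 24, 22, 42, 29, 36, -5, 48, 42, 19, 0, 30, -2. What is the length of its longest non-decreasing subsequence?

Scanning left to right, the best length ending at each element is: 27→1, 44→2, 29→2, 36→3, 39→4, 24→1, 22→1, 42→5, 29→3, 36→4, -5→1, 48→6, 42→6, 19→2, 0→2, 30→4, -2→2.
So the longest non-decreasing subsequence has length 6, e.g. 27, 29, 36, 39, 42, 48.

6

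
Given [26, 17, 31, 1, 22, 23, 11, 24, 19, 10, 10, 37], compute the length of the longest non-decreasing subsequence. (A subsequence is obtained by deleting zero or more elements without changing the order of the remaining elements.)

5

Scanning left to right, the best length ending at each element is: 26→1, 17→1, 31→2, 1→1, 22→2, 23→3, 11→2, 24→4, 19→3, 10→2, 10→3, 37→5.
So the longest non-decreasing subsequence has length 5, e.g. 17, 22, 23, 24, 37.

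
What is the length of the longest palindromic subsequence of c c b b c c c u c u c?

7

One longest palindromic subsequence is ccccccc (positions 1,2,5,6,7,9,11); it reads the same forward and backward, and the interval DP gives dp[1][11] = 7.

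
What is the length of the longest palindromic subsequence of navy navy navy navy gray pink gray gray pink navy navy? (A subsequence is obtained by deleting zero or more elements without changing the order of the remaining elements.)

One longest palindromic subsequence is navy navy pink gray gray pink navy navy (positions 1,2,6,7,8,9,10,11); it reads the same forward and backward, and the interval DP gives dp[1][11] = 8.

8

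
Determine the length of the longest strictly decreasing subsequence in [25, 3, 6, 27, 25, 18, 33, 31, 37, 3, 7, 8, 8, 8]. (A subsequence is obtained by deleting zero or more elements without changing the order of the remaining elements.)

4

Scanning left to right, the best length ending at each element is: 25→1, 3→2, 6→2, 27→1, 25→2, 18→3, 33→1, 31→2, 37→1, 3→4, 7→4, 8→4, 8→4, 8→4.
So the longest decreasing subsequence has length 4, e.g. 27, 25, 18, 3.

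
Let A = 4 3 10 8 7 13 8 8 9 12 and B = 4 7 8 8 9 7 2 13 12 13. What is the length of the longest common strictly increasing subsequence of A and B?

5

For each value that appears in both, track the longest common increasing run ending there.
The best achievable length is 5; one witness is 4, 7, 8, 9, 12 (A-positions 1,5,7,9,10, B-positions 1,2,3,5,9).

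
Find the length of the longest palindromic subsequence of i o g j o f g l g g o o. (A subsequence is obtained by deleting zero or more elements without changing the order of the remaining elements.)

7

Using dp[i][j] = 2 + dp[i+1][j−1] if the ends match, else max(dp[i+1][j], dp[i][j−1]):
dp[1][12] = 7. A witness is oogggoo at positions 2,5,7,9,10,11,12.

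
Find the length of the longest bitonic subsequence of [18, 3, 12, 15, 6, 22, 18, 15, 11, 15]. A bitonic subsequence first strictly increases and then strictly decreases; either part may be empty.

7

One longest bitonic subsequence is 3, 12, 15, 22, 18, 15, 11 (positions 2,3,4,6,7,8,9): it rises to 22 then falls. Length 7 is optimal.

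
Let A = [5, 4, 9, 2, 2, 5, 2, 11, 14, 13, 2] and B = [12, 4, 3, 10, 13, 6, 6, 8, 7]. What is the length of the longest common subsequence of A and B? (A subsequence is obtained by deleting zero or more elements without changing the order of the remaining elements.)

2

A longest common subsequence is 4, 13 (length 2); the LCS DP confirms no longer common subsequence exists.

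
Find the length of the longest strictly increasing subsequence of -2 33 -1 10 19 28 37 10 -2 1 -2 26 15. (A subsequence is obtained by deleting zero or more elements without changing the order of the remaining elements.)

Let dp[i] be the longest increasing subsequence ending at position i. Then dp = [1, 2, 2, 3, 4, 5, 6, 3, 1, 3, 1, 5, 4].
The maximum is 6; one witness is -2, -1, 10, 19, 28, 37 at positions 1,3,4,5,6,7.

6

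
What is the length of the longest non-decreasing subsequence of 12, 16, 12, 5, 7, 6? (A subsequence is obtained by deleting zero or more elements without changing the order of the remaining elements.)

One longest non-decreasing subsequence is 12, 16 (positions 1,2), of length 2; no longer one exists.

2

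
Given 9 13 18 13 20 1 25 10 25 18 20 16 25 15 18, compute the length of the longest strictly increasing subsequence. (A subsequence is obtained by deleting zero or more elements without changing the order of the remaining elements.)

Scanning left to right, the best length ending at each element is: 9→1, 13→2, 18→3, 13→2, 20→4, 1→1, 25→5, 10→2, 25→5, 18→3, 20→4, 16→3, 25→5, 15→3, 18→4.
So the longest increasing subsequence has length 5, e.g. 9, 13, 18, 20, 25.

5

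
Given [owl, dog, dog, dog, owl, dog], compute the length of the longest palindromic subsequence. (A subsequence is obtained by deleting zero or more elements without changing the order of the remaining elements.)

One longest palindromic subsequence is owl dog dog dog owl (positions 1,2,3,4,5); it reads the same forward and backward, and the interval DP gives dp[1][6] = 5.

5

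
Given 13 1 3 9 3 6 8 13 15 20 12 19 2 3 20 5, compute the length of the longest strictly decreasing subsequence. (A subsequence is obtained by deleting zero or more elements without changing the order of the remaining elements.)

4

One longest decreasing subsequence is 13, 9, 3, 2 (positions 1,4,5,13), of length 4; no longer one exists.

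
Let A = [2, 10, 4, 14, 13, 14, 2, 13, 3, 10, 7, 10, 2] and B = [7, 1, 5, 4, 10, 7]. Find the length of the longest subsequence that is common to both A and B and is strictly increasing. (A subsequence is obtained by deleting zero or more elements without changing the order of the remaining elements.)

A longest common strictly increasing subsequence is 4, 10 (length 2); it appears in order in both A and B, and no longer such subsequence exists.

2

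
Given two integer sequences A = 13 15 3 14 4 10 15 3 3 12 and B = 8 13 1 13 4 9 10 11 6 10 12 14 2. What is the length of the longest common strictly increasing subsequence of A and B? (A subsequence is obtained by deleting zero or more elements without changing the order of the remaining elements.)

For each value that appears in both, track the longest common increasing run ending there.
The best achievable length is 3; one witness is 4, 10, 12 (A-positions 5,6,10, B-positions 5,7,11).

3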